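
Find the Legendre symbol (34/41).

-1

Euler's criterion: (34/41) ≡ 34^20 (mod 41).
34^2 ≡ 8 (mod 41)
34^4 ≡ 23 (mod 41)
34^8 ≡ 37 (mod 41)
34^16 ≡ 16 (mod 41)
34^20 = 34^(16+4) ≡ 40 (mod 41).
Result is 40 ≡ −1, so (34/41) = −1.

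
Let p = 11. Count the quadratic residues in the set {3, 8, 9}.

(3/11) = +1 → QR.
(8/11) = -1 → non-residue.
(9/11) = +1 → QR.
Total quadratic residues among the 3: 2.

2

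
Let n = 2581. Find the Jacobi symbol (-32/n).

-1

First reduce: -32 ≡ 2549 (mod 2581).
Reciprocity: 2549 ≡ 1 and 2581 ≡ 1 (mod 4), so (2549/2581) = +(2581/2549).
Reduce top mod 2549: now compute (32/2549).
Pull out 2^5: since 2549 ≡ 5 (mod 8), (2/2549) = -1, so (2/2549)^5 = -1.
Reached (1/2549) = 1. Collecting the sign flips along the way, the symbol is -1.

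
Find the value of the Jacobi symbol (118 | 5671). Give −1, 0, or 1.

Pull out 2: since 5671 ≡ 7 (mod 8), (2/5671) = +1.
Reciprocity: 59 ≡ 3 and 5671 ≡ 3 (mod 4), so (59/5671) = −(5671/59).
Reduce top mod 59: now compute (7/59).
Reciprocity: 7 ≡ 3 and 59 ≡ 3 (mod 4), so (7/59) = −(59/7).
Reduce top mod 7: now compute (3/7).
Reciprocity: 3 ≡ 3 and 7 ≡ 3 (mod 4), so (3/7) = −(7/3).
Reduce top mod 3: now compute (1/3).
Reached (1/3) = 1. Collecting the sign flips along the way, the symbol is -1.

-1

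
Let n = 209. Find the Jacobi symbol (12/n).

-1

Pull out 2^2: since 209 ≡ 1 (mod 8), (2/209) = +1, so (2/209)^2 = +1.
Reciprocity: 3 ≡ 3 and 209 ≡ 1 (mod 4), so (3/209) = +(209/3).
Reduce top mod 3: now compute (2/3).
Pull out 2: since 3 ≡ 3 (mod 8), (2/3) = -1.
Reached (1/3) = 1. Collecting the sign flips along the way, the symbol is -1.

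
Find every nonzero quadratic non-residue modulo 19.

Square k = 1,…,9 (k and 19−k give the same square):
1²=1, 2²=4, 3²=9, 4²=16, 5²≡6, 6²≡17, 7²≡11, 8²≡7, 9²≡5 (mod 19).
The residues are {1, 4, 5, 6, 7, 9, 11, 16, 17}; the non-residues are the remaining 9 nonzero classes.

2 3 8 10 12 13 14 15 18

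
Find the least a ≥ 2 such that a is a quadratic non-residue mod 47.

(2/47) = +1, so 2 is a residue.
(3/47) = +1, so 3 is a residue.
(4/47) = +1, so 4 is a residue.
(5/47) = −1, so 5 is the smallest positive non-residue mod 47.

5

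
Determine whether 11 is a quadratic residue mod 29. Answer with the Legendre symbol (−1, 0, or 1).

-1

Euler's criterion: (11/29) ≡ 11^14 (mod 29).
11^2 ≡ 5 (mod 29)
11^4 ≡ 25 (mod 29)
11^8 ≡ 16 (mod 29)
11^14 = 11^(8+4+2) ≡ 28 (mod 29).
Result is 28 ≡ −1, so (11/29) = −1.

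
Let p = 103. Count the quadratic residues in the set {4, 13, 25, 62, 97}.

(4/103) = +1 → QR.
(13/103) = +1 → QR.
(25/103) = +1 → QR.
(62/103) = -1 → non-residue.
(97/103) = +1 → QR.
Total quadratic residues among the 5: 4.

4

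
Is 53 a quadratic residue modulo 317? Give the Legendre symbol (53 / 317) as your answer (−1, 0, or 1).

1

Reciprocity: 53 ≡ 1 and 317 ≡ 1 (mod 4), so (53/317) = +(317/53).
Reduce top mod 53: now compute (52/53).
Pull out 2^2: since 53 ≡ 5 (mod 8), (2/53) = -1, so (2/53)^2 = +1.
Reciprocity: 13 ≡ 1 and 53 ≡ 1 (mod 4), so (13/53) = +(53/13).
Reduce top mod 13: now compute (1/13).
Reached (1/13) = 1. Collecting the sign flips along the way, the symbol is +1.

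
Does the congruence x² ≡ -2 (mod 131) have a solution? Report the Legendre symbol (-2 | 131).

1

First reduce: -2 ≡ 129 (mod 131).
Reciprocity: 129 ≡ 1 and 131 ≡ 3 (mod 4), so (129/131) = +(131/129).
Reduce top mod 129: now compute (2/129).
Pull out 2: since 129 ≡ 1 (mod 8), (2/129) = +1.
Reached (1/129) = 1. Collecting the sign flips along the way, the symbol is +1.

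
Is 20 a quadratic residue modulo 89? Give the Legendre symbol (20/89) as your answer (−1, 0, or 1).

Euler's criterion: (20/89) ≡ 20^44 (mod 89).
20^2 ≡ 44 (mod 89)
20^4 ≡ 67 (mod 89)
20^8 ≡ 39 (mod 89)
20^16 ≡ 8 (mod 89)
20^32 ≡ 64 (mod 89)
20^44 = 20^(32+8+4) ≡ 1 (mod 89).
Result is 1, so (20/89) = 1.

1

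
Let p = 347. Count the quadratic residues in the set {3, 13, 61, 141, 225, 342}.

5

(3/347) = +1 → QR.
(13/347) = +1 → QR.
(61/347) = +1 → QR.
(141/347) = -1 → non-residue.
(225/347) = +1 → QR.
(342/347) = +1 → QR.
Total quadratic residues among the 6: 5.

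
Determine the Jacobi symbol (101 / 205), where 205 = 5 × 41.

Reciprocity: 101 ≡ 1 and 205 ≡ 1 (mod 4), so (101/205) = +(205/101).
Reduce top mod 101: now compute (3/101).
Reciprocity: 3 ≡ 3 and 101 ≡ 1 (mod 4), so (3/101) = +(101/3).
Reduce top mod 3: now compute (2/3).
Pull out 2: since 3 ≡ 3 (mod 8), (2/3) = -1.
Reached (1/3) = 1. Collecting the sign flips along the way, the symbol is -1.

-1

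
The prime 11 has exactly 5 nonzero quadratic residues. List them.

1, 3, 4, 5, 9

Square k = 1,…,5 (k and 11−k give the same square):
1²=1, 2²=4, 3²=9, 4²≡5, 5²≡3 (mod 11).
So the quadratic residues mod 11 are {1, 3, 4, 5, 9}.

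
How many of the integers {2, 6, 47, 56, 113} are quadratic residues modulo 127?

(2/127) = +1 → QR.
(6/127) = -1 → non-residue.
(47/127) = +1 → QR.
(56/127) = -1 → non-residue.
(113/127) = +1 → QR.
Total quadratic residues among the 5: 3.

3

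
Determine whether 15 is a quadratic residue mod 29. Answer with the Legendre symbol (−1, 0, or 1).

Euler's criterion: (15/29) ≡ 15^14 (mod 29).
15^2 ≡ 22 (mod 29)
15^4 ≡ 20 (mod 29)
15^8 ≡ 23 (mod 29)
15^14 = 15^(8+4+2) ≡ 28 (mod 29).
Result is 28 ≡ −1, so (15/29) = −1.

-1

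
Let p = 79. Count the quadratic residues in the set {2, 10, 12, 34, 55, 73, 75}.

(2/79) = +1 → QR.
(10/79) = +1 → QR.
(12/79) = -1 → non-residue.
(34/79) = -1 → non-residue.
(55/79) = +1 → QR.
(73/79) = +1 → QR.
(75/79) = -1 → non-residue.
Total quadratic residues among the 7: 4.

4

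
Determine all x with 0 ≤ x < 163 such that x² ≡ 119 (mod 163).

49, 114

Since 163 ≡ 3 (mod 4), a square root of 119 is 119^((163+1)/4) = 119^41 mod 163.
Repeated squaring: 119^2≡143, 119^4≡74, 119^8≡97, 119^16≡118, 119^32≡69 (mod 163).
119^41 = 119^(32+8+1) ≡ 49 (mod 163).
Check: 49² = 2401 ≡ 119 (mod 163). The two roots are 49 and 114.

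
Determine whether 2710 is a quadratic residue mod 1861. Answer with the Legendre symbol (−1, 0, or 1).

1

First reduce: 2710 ≡ 849 (mod 1861).
Reciprocity: 849 ≡ 1 and 1861 ≡ 1 (mod 4), so (849/1861) = +(1861/849).
Reduce top mod 849: now compute (163/849).
Reciprocity: 163 ≡ 3 and 849 ≡ 1 (mod 4), so (163/849) = +(849/163).
Reduce top mod 163: now compute (34/163).
Pull out 2: since 163 ≡ 3 (mod 8), (2/163) = -1.
Reciprocity: 17 ≡ 1 and 163 ≡ 3 (mod 4), so (17/163) = +(163/17).
Reduce top mod 17: now compute (10/17).
Pull out 2: since 17 ≡ 1 (mod 8), (2/17) = +1.
Reciprocity: 5 ≡ 1 and 17 ≡ 1 (mod 4), so (5/17) = +(17/5).
Reduce top mod 5: now compute (2/5).
Pull out 2: since 5 ≡ 5 (mod 8), (2/5) = -1.
Reached (1/5) = 1. Collecting the sign flips along the way, the symbol is +1.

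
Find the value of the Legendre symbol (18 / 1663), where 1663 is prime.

1

Pull out 2: since 1663 ≡ 7 (mod 8), (2/1663) = +1.
Reciprocity: 9 ≡ 1 and 1663 ≡ 3 (mod 4), so (9/1663) = +(1663/9).
Reduce top mod 9: now compute (7/9).
Reciprocity: 7 ≡ 3 and 9 ≡ 1 (mod 4), so (7/9) = +(9/7).
Reduce top mod 7: now compute (2/7).
Pull out 2: since 7 ≡ 7 (mod 8), (2/7) = +1.
Reached (1/7) = 1. Collecting the sign flips along the way, the symbol is +1.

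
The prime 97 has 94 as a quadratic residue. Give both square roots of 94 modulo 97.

97 ≡ 1 (mod 4), so we find a root by search.
Trying successive values, 26² = 676 ≡ 94 (mod 97). The other root is 97 − 26 = 71.

26, 71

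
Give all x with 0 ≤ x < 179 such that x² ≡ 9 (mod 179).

3, 176

Since 179 ≡ 3 (mod 4), a square root of 9 is 9^((179+1)/4) = 9^45 mod 179.
Repeated squaring: 9^2≡81, 9^4≡117, 9^8≡85, 9^16≡65, 9^32≡108 (mod 179).
9^45 = 9^(32+8+4+1) ≡ 3 (mod 179).
Check: 3² = 9 ≡ 9 (mod 179). The two roots are 3 and 176.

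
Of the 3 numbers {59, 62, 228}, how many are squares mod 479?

(59/479) = -1 → non-residue.
(62/479) = -1 → non-residue.
(228/479) = -1 → non-residue.
Total quadratic residues among the 3: 0.

0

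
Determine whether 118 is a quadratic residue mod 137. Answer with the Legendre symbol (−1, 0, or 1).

Pull out 2: since 137 ≡ 1 (mod 8), (2/137) = +1.
Reciprocity: 59 ≡ 3 and 137 ≡ 1 (mod 4), so (59/137) = +(137/59).
Reduce top mod 59: now compute (19/59).
Reciprocity: 19 ≡ 3 and 59 ≡ 3 (mod 4), so (19/59) = −(59/19).
Reduce top mod 19: now compute (2/19).
Pull out 2: since 19 ≡ 3 (mod 8), (2/19) = -1.
Reached (1/19) = 1. Collecting the sign flips along the way, the symbol is +1.

1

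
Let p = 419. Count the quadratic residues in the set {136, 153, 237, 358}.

3

(136/419) = +1 → QR.
(153/419) = -1 → non-residue.
(237/419) = +1 → QR.
(358/419) = +1 → QR.
Total quadratic residues among the 4: 3.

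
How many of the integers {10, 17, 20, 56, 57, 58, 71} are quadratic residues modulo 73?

(10/73) = -1 → non-residue.
(17/73) = -1 → non-residue.
(20/73) = -1 → non-residue.
(56/73) = -1 → non-residue.
(57/73) = +1 → QR.
(58/73) = -1 → non-residue.
(71/73) = +1 → QR.
Total quadratic residues among the 7: 2.

2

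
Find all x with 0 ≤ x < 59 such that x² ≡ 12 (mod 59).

Since 59 ≡ 3 (mod 4), a square root of 12 is 12^((59+1)/4) = 12^15 mod 59.
Repeated squaring: 12^2≡26, 12^4≡27, 12^8≡21 (mod 59).
12^15 = 12^(8+4+2+1) ≡ 22 (mod 59).
Check: 22² = 484 ≡ 12 (mod 59). The two roots are 22 and 37.

22, 37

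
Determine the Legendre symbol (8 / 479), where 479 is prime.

1

Euler's criterion: (8/479) ≡ 8^239 (mod 479).
8^2 ≡ 64 (mod 479)
8^4 ≡ 264 (mod 479)
8^8 ≡ 241 (mod 479)
8^16 ≡ 122 (mod 479)
8^32 ≡ 35 (mod 479)
8^64 ≡ 267 (mod 479)
8^128 ≡ 397 (mod 479)
8^239 = 8^(128+64+32+8+4+2+1) ≡ 1 (mod 479).
Result is 1, so (8/479) = 1.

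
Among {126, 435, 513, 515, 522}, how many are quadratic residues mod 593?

3

(126/593) = -1 → non-residue.
(435/593) = +1 → QR.
(513/593) = -1 → non-residue.
(515/593) = +1 → QR.
(522/593) = +1 → QR.
Total quadratic residues among the 5: 3.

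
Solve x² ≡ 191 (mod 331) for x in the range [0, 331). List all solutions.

Since 331 ≡ 3 (mod 4), a square root of 191 is 191^((331+1)/4) = 191^83 mod 331.
Repeated squaring: 191^2≡71, 191^4≡76, 191^8≡149, 191^16≡24, 191^32≡245, 191^64≡114 (mod 331).
191^83 = 191^(64+16+2+1) ≡ 113 (mod 331).
Check: 113² = 12769 ≡ 191 (mod 331). The two roots are 113 and 218.

113, 218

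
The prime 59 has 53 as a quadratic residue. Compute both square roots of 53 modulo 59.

17, 42

Since 59 ≡ 3 (mod 4), a square root of 53 is 53^((59+1)/4) = 53^15 mod 59.
Repeated squaring: 53^2≡36, 53^4≡57, 53^8≡4 (mod 59).
53^15 = 53^(8+4+2+1) ≡ 17 (mod 59).
Check: 17² = 289 ≡ 53 (mod 59). The two roots are 17 and 42.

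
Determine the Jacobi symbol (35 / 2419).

-1

Reciprocity: 35 ≡ 3 and 2419 ≡ 3 (mod 4), so (35/2419) = −(2419/35).
Reduce top mod 35: now compute (4/35).
Pull out 2^2: since 35 ≡ 3 (mod 8), (2/35) = -1, so (2/35)^2 = +1.
Reached (1/35) = 1. Collecting the sign flips along the way, the symbol is -1.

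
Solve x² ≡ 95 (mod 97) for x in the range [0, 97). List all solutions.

97 ≡ 1 (mod 4), so we find a root by search.
Trying successive values, 17² = 289 ≡ 95 (mod 97). The other root is 97 − 17 = 80.

17, 80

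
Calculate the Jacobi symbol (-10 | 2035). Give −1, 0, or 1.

First reduce: -10 ≡ 2025 (mod 2035).
Reciprocity: 2025 ≡ 1 and 2035 ≡ 3 (mod 4), so (2025/2035) = +(2035/2025).
Reduce top mod 2025: now compute (10/2025).
Pull out 2: since 2025 ≡ 1 (mod 8), (2/2025) = +1.
Reciprocity: 5 ≡ 1 and 2025 ≡ 1 (mod 4), so (5/2025) = +(2025/5).
Reduce top mod 5: now compute (0/5).
Top reduces to 0: gcd > 1, so the symbol is 0.

0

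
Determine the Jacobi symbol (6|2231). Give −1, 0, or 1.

Pull out 2: since 2231 ≡ 7 (mod 8), (2/2231) = +1.
Reciprocity: 3 ≡ 3 and 2231 ≡ 3 (mod 4), so (3/2231) = −(2231/3).
Reduce top mod 3: now compute (2/3).
Pull out 2: since 3 ≡ 3 (mod 8), (2/3) = -1.
Reached (1/3) = 1. Collecting the sign flips along the way, the symbol is +1.

1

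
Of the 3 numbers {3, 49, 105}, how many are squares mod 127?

(3/127) = -1 → non-residue.
(49/127) = +1 → QR.
(105/127) = -1 → non-residue.
Total quadratic residues among the 3: 1.

1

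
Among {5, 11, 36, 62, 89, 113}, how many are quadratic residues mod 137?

(5/137) = -1 → non-residue.
(11/137) = +1 → QR.
(36/137) = +1 → QR.
(62/137) = -1 → non-residue.
(89/137) = -1 → non-residue.
(113/137) = -1 → non-residue.
Total quadratic residues among the 6: 2.

2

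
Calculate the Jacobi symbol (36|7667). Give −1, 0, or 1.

Pull out 2^2: since 7667 ≡ 3 (mod 8), (2/7667) = -1, so (2/7667)^2 = +1.
Reciprocity: 9 ≡ 1 and 7667 ≡ 3 (mod 4), so (9/7667) = +(7667/9).
Reduce top mod 9: now compute (8/9).
Pull out 2^3: since 9 ≡ 1 (mod 8), (2/9) = +1, so (2/9)^3 = +1.
Reached (1/9) = 1. Collecting the sign flips along the way, the symbol is +1.

1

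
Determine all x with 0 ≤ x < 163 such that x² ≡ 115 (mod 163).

Since 163 ≡ 3 (mod 4), a square root of 115 is 115^((163+1)/4) = 115^41 mod 163.
Repeated squaring: 115^2≡22, 115^4≡158, 115^8≡25, 115^16≡136, 115^32≡77 (mod 163).
115^41 = 115^(32+8+1) ≡ 21 (mod 163).
Check: 21² = 441 ≡ 115 (mod 163). The two roots are 21 and 142.

21, 142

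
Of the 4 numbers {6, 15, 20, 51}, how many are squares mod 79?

2

(6/79) = -1 → non-residue.
(15/79) = -1 → non-residue.
(20/79) = +1 → QR.
(51/79) = +1 → QR.
Total quadratic residues among the 4: 2.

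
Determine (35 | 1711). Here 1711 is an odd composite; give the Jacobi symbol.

Reciprocity: 35 ≡ 3 and 1711 ≡ 3 (mod 4), so (35/1711) = −(1711/35).
Reduce top mod 35: now compute (31/35).
Reciprocity: 31 ≡ 3 and 35 ≡ 3 (mod 4), so (31/35) = −(35/31).
Reduce top mod 31: now compute (4/31).
Pull out 2^2: since 31 ≡ 7 (mod 8), (2/31) = +1, so (2/31)^2 = +1.
Reached (1/31) = 1. Collecting the sign flips along the way, the symbol is +1.

1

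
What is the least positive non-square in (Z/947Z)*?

2

(2/947) = −1, so 2 is the smallest positive non-residue mod 947.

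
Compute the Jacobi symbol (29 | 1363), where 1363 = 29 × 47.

0

Reciprocity: 29 ≡ 1 and 1363 ≡ 3 (mod 4), so (29/1363) = +(1363/29).
Reduce top mod 29: now compute (0/29).
Top reduces to 0: gcd > 1, so the symbol is 0.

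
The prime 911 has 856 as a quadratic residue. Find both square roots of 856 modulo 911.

406, 505

Since 911 ≡ 3 (mod 4), a square root of 856 is 856^((911+1)/4) = 856^228 mod 911.
Repeated squaring: 856^2≡292, 856^4≡541, 856^8≡250, 856^16≡552, 856^32≡430, 856^64≡878, 856^128≡178 (mod 911).
856^228 = 856^(128+64+32+4) ≡ 406 (mod 911).
Check: 406² = 164836 ≡ 856 (mod 911). The two roots are 406 and 505.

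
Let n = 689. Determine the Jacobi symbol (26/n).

Pull out 2: since 689 ≡ 1 (mod 8), (2/689) = +1.
Reciprocity: 13 ≡ 1 and 689 ≡ 1 (mod 4), so (13/689) = +(689/13).
Reduce top mod 13: now compute (0/13).
Top reduces to 0: gcd > 1, so the symbol is 0.

0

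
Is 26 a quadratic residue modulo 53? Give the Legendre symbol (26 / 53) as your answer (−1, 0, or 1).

Euler's criterion: (26/53) ≡ 26^26 (mod 53).
26^2 ≡ 40 (mod 53)
26^4 ≡ 10 (mod 53)
26^8 ≡ 47 (mod 53)
26^16 ≡ 36 (mod 53)
26^26 = 26^(16+8+2) ≡ 52 (mod 53).
Result is 52 ≡ −1, so (26/53) = −1.

-1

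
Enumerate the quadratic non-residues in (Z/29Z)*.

Square k = 1,…,14 (k and 29−k give the same square):
1²=1, 2²=4, 3²=9, 4²=16, 5²=25, 6²≡7, 7²≡20, 8²≡6, 9²≡23, 10²≡13, 11²≡5, 12²≡28, 13²≡24, 14²≡22 (mod 29).
The residues are {1, 4, 5, 6, 7, 9, 13, 16, 20, 22, 23, 24, 25, 28}; the non-residues are the remaining 14 nonzero classes.

2,3,8,10,11,12,14,15,17,18,19,21,26,27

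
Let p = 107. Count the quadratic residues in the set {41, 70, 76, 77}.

2

(41/107) = +1 → QR.
(70/107) = -1 → non-residue.
(76/107) = +1 → QR.
(77/107) = -1 → non-residue.
Total quadratic residues among the 4: 2.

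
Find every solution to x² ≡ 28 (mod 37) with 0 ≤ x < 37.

37 ≡ 1 (mod 4), so we find a root by search.
Trying successive values, 18² = 324 ≡ 28 (mod 37). The other root is 37 − 18 = 19.

18, 19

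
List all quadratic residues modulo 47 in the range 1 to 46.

1,2,3,4,6,7,8,9,12,14,16,17,18,21,24,25,27,28,32,34,36,37,42

Square k = 1,…,23 (k and 47−k give the same square):
1²=1, 2²=4, 3²=9, 4²=16, 5²=25, 6²=36, 7²≡2, 8²≡17, 9²≡34, 10²≡6, 11²≡27, 12²≡3, 13²≡28, 14²≡8, 15²≡37, 16²≡21, 17²≡7, 18²≡42, 19²≡32, 20²≡24, 21²≡18, 22²≡14, 23²≡12 (mod 47).
So the quadratic residues mod 47 are {1, 2, 3, 4, 6, 7, 8, 9, 12, 14, 16, 17, 18, 21, 24, 25, 27, 28, 32, 34, 36, 37, 42}.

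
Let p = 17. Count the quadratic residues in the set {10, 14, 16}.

1

(10/17) = -1 → non-residue.
(14/17) = -1 → non-residue.
(16/17) = +1 → QR.
Total quadratic residues among the 3: 1.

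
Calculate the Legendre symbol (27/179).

Reciprocity: 27 ≡ 3 and 179 ≡ 3 (mod 4), so (27/179) = −(179/27).
Reduce top mod 27: now compute (17/27).
Reciprocity: 17 ≡ 1 and 27 ≡ 3 (mod 4), so (17/27) = +(27/17).
Reduce top mod 17: now compute (10/17).
Pull out 2: since 17 ≡ 1 (mod 8), (2/17) = +1.
Reciprocity: 5 ≡ 1 and 17 ≡ 1 (mod 4), so (5/17) = +(17/5).
Reduce top mod 5: now compute (2/5).
Pull out 2: since 5 ≡ 5 (mod 8), (2/5) = -1.
Reached (1/5) = 1. Collecting the sign flips along the way, the symbol is +1.

1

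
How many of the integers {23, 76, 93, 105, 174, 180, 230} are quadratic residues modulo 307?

(23/307) = -1 → non-residue.
(76/307) = +1 → QR.
(93/307) = +1 → QR.
(105/307) = +1 → QR.
(174/307) = -1 → non-residue.
(180/307) = -1 → non-residue.
(230/307) = -1 → non-residue.
Total quadratic residues among the 7: 3.

3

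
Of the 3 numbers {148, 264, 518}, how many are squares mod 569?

1

(148/569) = -1 → non-residue.
(264/569) = +1 → QR.
(518/569) = -1 → non-residue.
Total quadratic residues among the 3: 1.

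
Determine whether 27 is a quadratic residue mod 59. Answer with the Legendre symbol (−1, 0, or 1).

Reciprocity: 27 ≡ 3 and 59 ≡ 3 (mod 4), so (27/59) = −(59/27).
Reduce top mod 27: now compute (5/27).
Reciprocity: 5 ≡ 1 and 27 ≡ 3 (mod 4), so (5/27) = +(27/5).
Reduce top mod 5: now compute (2/5).
Pull out 2: since 5 ≡ 5 (mod 8), (2/5) = -1.
Reached (1/5) = 1. Collecting the sign flips along the way, the symbol is +1.

1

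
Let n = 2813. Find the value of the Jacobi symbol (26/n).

Pull out 2: since 2813 ≡ 5 (mod 8), (2/2813) = -1.
Reciprocity: 13 ≡ 1 and 2813 ≡ 1 (mod 4), so (13/2813) = +(2813/13).
Reduce top mod 13: now compute (5/13).
Reciprocity: 5 ≡ 1 and 13 ≡ 1 (mod 4), so (5/13) = +(13/5).
Reduce top mod 5: now compute (3/5).
Reciprocity: 3 ≡ 3 and 5 ≡ 1 (mod 4), so (3/5) = +(5/3).
Reduce top mod 3: now compute (2/3).
Pull out 2: since 3 ≡ 3 (mod 8), (2/3) = -1.
Reached (1/3) = 1. Collecting the sign flips along the way, the symbol is +1.

1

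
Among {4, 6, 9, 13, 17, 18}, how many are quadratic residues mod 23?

(4/23) = +1 → QR.
(6/23) = +1 → QR.
(9/23) = +1 → QR.
(13/23) = +1 → QR.
(17/23) = -1 → non-residue.
(18/23) = +1 → QR.
Total quadratic residues among the 6: 5.

5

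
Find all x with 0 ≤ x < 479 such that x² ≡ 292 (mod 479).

Since 479 ≡ 3 (mod 4), a square root of 292 is 292^((479+1)/4) = 292^120 mod 479.
Repeated squaring: 292^2≡2, 292^4≡4, 292^8≡16, 292^16≡256, 292^32≡392, 292^64≡384 (mod 479).
292^120 = 292^(64+32+16+8) ≡ 115 (mod 479).
Check: 115² = 13225 ≡ 292 (mod 479). The two roots are 115 and 364.

115, 364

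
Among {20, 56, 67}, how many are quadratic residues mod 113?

(20/113) = -1 → non-residue.
(56/113) = +1 → QR.
(67/113) = -1 → non-residue.
Total quadratic residues among the 3: 1.

1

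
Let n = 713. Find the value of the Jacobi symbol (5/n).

Reciprocity: 5 ≡ 1 and 713 ≡ 1 (mod 4), so (5/713) = +(713/5).
Reduce top mod 5: now compute (3/5).
Reciprocity: 3 ≡ 3 and 5 ≡ 1 (mod 4), so (3/5) = +(5/3).
Reduce top mod 3: now compute (2/3).
Pull out 2: since 3 ≡ 3 (mod 8), (2/3) = -1.
Reached (1/3) = 1. Collecting the sign flips along the way, the symbol is -1.

-1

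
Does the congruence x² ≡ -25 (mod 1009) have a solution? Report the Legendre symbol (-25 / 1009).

1

First reduce: -25 ≡ 984 (mod 1009).
Pull out 2^3: since 1009 ≡ 1 (mod 8), (2/1009) = +1, so (2/1009)^3 = +1.
Reciprocity: 123 ≡ 3 and 1009 ≡ 1 (mod 4), so (123/1009) = +(1009/123).
Reduce top mod 123: now compute (25/123).
Reciprocity: 25 ≡ 1 and 123 ≡ 3 (mod 4), so (25/123) = +(123/25).
Reduce top mod 25: now compute (23/25).
Reciprocity: 23 ≡ 3 and 25 ≡ 1 (mod 4), so (23/25) = +(25/23).
Reduce top mod 23: now compute (2/23).
Pull out 2: since 23 ≡ 7 (mod 8), (2/23) = +1.
Reached (1/23) = 1. Collecting the sign flips along the way, the symbol is +1.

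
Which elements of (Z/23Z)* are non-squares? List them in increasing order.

5,7,10,11,14,15,17,19,20,21,22

Square k = 1,…,11 (k and 23−k give the same square):
1²=1, 2²=4, 3²=9, 4²=16, 5²≡2, 6²≡13, 7²≡3, 8²≡18, 9²≡12, 10²≡8, 11²≡6 (mod 23).
The residues are {1, 2, 3, 4, 6, 8, 9, 12, 13, 16, 18}; the non-residues are the remaining 11 nonzero classes.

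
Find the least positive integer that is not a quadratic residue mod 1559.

17

(2/1559) = +1, so 2 is a residue.
(3/1559) = +1, so 3 is a residue.
(4/1559) = +1, so 4 is a residue.
(5/1559) = +1, so 5 is a residue.
(6/1559) = +1, so 6 is a residue.
(7/1559) = +1, so 7 is a residue.
(8/1559) = +1, so 8 is a residue.
(9/1559) = +1, so 9 is a residue.
(10/1559) = +1, so 10 is a residue.
(11/1559) = +1, so 11 is a residue.
(12/1559) = +1, so 12 is a residue.
(13/1559) = +1, so 13 is a residue.
(14/1559) = +1, so 14 is a residue.
(15/1559) = +1, so 15 is a residue.
(16/1559) = +1, so 16 is a residue.
(17/1559) = −1, so 17 is the smallest positive non-residue mod 1559.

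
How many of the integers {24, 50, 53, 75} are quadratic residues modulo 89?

(24/89) = -1 → non-residue.
(50/89) = +1 → QR.
(53/89) = +1 → QR.
(75/89) = -1 → non-residue.
Total quadratic residues among the 4: 2.

2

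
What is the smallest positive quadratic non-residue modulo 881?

(2/881) = +1, so 2 is a residue.
(3/881) = −1, so 3 is the smallest positive non-residue mod 881.

3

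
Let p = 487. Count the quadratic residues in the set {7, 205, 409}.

(7/487) = -1 → non-residue.
(205/487) = -1 → non-residue.
(409/487) = -1 → non-residue.
Total quadratic residues among the 3: 0.

0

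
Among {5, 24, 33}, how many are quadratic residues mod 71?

(5/71) = +1 → QR.
(24/71) = +1 → QR.
(33/71) = -1 → non-residue.
Total quadratic residues among the 3: 2.

2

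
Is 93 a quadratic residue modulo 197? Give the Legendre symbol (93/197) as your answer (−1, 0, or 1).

Reciprocity: 93 ≡ 1 and 197 ≡ 1 (mod 4), so (93/197) = +(197/93).
Reduce top mod 93: now compute (11/93).
Reciprocity: 11 ≡ 3 and 93 ≡ 1 (mod 4), so (11/93) = +(93/11).
Reduce top mod 11: now compute (5/11).
Reciprocity: 5 ≡ 1 and 11 ≡ 3 (mod 4), so (5/11) = +(11/5).
Reduce top mod 5: now compute (1/5).
Reached (1/5) = 1. Collecting the sign flips along the way, the symbol is +1.

1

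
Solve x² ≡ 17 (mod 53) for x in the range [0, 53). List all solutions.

53 ≡ 1 (mod 4), so we find a root by search.
Trying successive values, 21² = 441 ≡ 17 (mod 53). The other root is 53 − 21 = 32.

21, 32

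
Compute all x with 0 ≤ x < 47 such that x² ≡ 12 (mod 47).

Since 47 ≡ 3 (mod 4), a square root of 12 is 12^((47+1)/4) = 12^12 mod 47.
Repeated squaring: 12^2≡3, 12^4≡9, 12^8≡34 (mod 47).
12^12 = 12^(8+4) ≡ 24 (mod 47).
Check: 24² = 576 ≡ 12 (mod 47). The two roots are 23 and 24.

23, 24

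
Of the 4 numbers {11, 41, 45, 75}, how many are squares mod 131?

4

(11/131) = +1 → QR.
(41/131) = +1 → QR.
(45/131) = +1 → QR.
(75/131) = +1 → QR.
Total quadratic residues among the 4: 4.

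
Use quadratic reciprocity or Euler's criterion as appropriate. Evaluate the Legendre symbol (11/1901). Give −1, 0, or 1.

Reciprocity: 11 ≡ 3 and 1901 ≡ 1 (mod 4), so (11/1901) = +(1901/11).
Reduce top mod 11: now compute (9/11).
Reciprocity: 9 ≡ 1 and 11 ≡ 3 (mod 4), so (9/11) = +(11/9).
Reduce top mod 9: now compute (2/9).
Pull out 2: since 9 ≡ 1 (mod 8), (2/9) = +1.
Reached (1/9) = 1. Collecting the sign flips along the way, the symbol is +1.

1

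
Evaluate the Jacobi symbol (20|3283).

-1

Pull out 2^2: since 3283 ≡ 3 (mod 8), (2/3283) = -1, so (2/3283)^2 = +1.
Reciprocity: 5 ≡ 1 and 3283 ≡ 3 (mod 4), so (5/3283) = +(3283/5).
Reduce top mod 5: now compute (3/5).
Reciprocity: 3 ≡ 3 and 5 ≡ 1 (mod 4), so (3/5) = +(5/3).
Reduce top mod 3: now compute (2/3).
Pull out 2: since 3 ≡ 3 (mod 8), (2/3) = -1.
Reached (1/3) = 1. Collecting the sign flips along the way, the symbol is -1.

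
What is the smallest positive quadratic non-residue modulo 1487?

(2/1487) = +1, so 2 is a residue.
(3/1487) = +1, so 3 is a residue.
(4/1487) = +1, so 4 is a residue.
(5/1487) = −1, so 5 is the smallest positive non-residue mod 1487.

5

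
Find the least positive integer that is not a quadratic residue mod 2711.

7

(2/2711) = +1, so 2 is a residue.
(3/2711) = +1, so 3 is a residue.
(4/2711) = +1, so 4 is a residue.
(5/2711) = +1, so 5 is a residue.
(6/2711) = +1, so 6 is a residue.
(7/2711) = −1, so 7 is the smallest positive non-residue mod 2711.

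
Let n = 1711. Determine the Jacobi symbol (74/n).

1

Pull out 2: since 1711 ≡ 7 (mod 8), (2/1711) = +1.
Reciprocity: 37 ≡ 1 and 1711 ≡ 3 (mod 4), so (37/1711) = +(1711/37).
Reduce top mod 37: now compute (9/37).
Reciprocity: 9 ≡ 1 and 37 ≡ 1 (mod 4), so (9/37) = +(37/9).
Reduce top mod 9: now compute (1/9).
Reached (1/9) = 1. Collecting the sign flips along the way, the symbol is +1.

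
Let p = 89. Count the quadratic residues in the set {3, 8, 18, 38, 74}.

(3/89) = -1 → non-residue.
(8/89) = +1 → QR.
(18/89) = +1 → QR.
(38/89) = -1 → non-residue.
(74/89) = -1 → non-residue.
Total quadratic residues among the 5: 2.

2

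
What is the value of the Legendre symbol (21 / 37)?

Euler's criterion: (21/37) ≡ 21^18 (mod 37).
21^2 ≡ 34 (mod 37)
21^4 ≡ 9 (mod 37)
21^8 ≡ 7 (mod 37)
21^16 ≡ 12 (mod 37)
21^18 = 21^(16+2) ≡ 1 (mod 37).
Result is 1, so (21/37) = 1.

1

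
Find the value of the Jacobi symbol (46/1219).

Pull out 2: since 1219 ≡ 3 (mod 8), (2/1219) = -1.
Reciprocity: 23 ≡ 3 and 1219 ≡ 3 (mod 4), so (23/1219) = −(1219/23).
Reduce top mod 23: now compute (0/23).
Top reduces to 0: gcd > 1, so the symbol is 0.

0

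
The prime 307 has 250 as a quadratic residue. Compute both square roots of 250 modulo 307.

76, 231

Since 307 ≡ 3 (mod 4), a square root of 250 is 250^((307+1)/4) = 250^77 mod 307.
Repeated squaring: 250^2≡179, 250^4≡113, 250^8≡182, 250^16≡275, 250^32≡103, 250^64≡171 (mod 307).
250^77 = 250^(64+8+4+1) ≡ 76 (mod 307).
Check: 76² = 5776 ≡ 250 (mod 307). The two roots are 76 and 231.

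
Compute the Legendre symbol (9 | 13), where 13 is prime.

1

Reciprocity: 9 ≡ 1 and 13 ≡ 1 (mod 4), so (9/13) = +(13/9).
Reduce top mod 9: now compute (4/9).
Pull out 2^2: since 9 ≡ 1 (mod 8), (2/9) = +1, so (2/9)^2 = +1.
Reached (1/9) = 1. Collecting the sign flips along the way, the symbol is +1.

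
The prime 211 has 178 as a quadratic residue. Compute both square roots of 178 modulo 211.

38, 173

Since 211 ≡ 3 (mod 4), a square root of 178 is 178^((211+1)/4) = 178^53 mod 211.
Repeated squaring: 178^2≡34, 178^4≡101, 178^8≡73, 178^16≡54, 178^32≡173 (mod 211).
178^53 = 178^(32+16+4+1) ≡ 173 (mod 211).
Check: 173² = 29929 ≡ 178 (mod 211). The two roots are 38 and 173.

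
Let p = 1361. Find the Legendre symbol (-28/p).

First reduce: -28 ≡ 1333 (mod 1361).
Reciprocity: 1333 ≡ 1 and 1361 ≡ 1 (mod 4), so (1333/1361) = +(1361/1333).
Reduce top mod 1333: now compute (28/1333).
Pull out 2^2: since 1333 ≡ 5 (mod 8), (2/1333) = -1, so (2/1333)^2 = +1.
Reciprocity: 7 ≡ 3 and 1333 ≡ 1 (mod 4), so (7/1333) = +(1333/7).
Reduce top mod 7: now compute (3/7).
Reciprocity: 3 ≡ 3 and 7 ≡ 3 (mod 4), so (3/7) = −(7/3).
Reduce top mod 3: now compute (1/3).
Reached (1/3) = 1. Collecting the sign flips along the way, the symbol is -1.

-1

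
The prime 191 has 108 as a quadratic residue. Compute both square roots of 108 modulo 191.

47, 144

Since 191 ≡ 3 (mod 4), a square root of 108 is 108^((191+1)/4) = 108^48 mod 191.
Repeated squaring: 108^2≡13, 108^4≡169, 108^8≡102, 108^16≡90, 108^32≡78 (mod 191).
108^48 = 108^(32+16) ≡ 144 (mod 191).
Check: 144² = 20736 ≡ 108 (mod 191). The two roots are 47 and 144.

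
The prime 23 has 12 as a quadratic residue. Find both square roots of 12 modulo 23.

Since 23 ≡ 3 (mod 4), a square root of 12 is 12^((23+1)/4) = 12^6 mod 23.
Repeated squaring: 12^2≡6, 12^4≡13 (mod 23).
12^6 = 12^(4+2) ≡ 9 (mod 23).
Check: 9² = 81 ≡ 12 (mod 23). The two roots are 9 and 14.

9, 14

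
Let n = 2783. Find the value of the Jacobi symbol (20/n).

-1

Pull out 2^2: since 2783 ≡ 7 (mod 8), (2/2783) = +1, so (2/2783)^2 = +1.
Reciprocity: 5 ≡ 1 and 2783 ≡ 3 (mod 4), so (5/2783) = +(2783/5).
Reduce top mod 5: now compute (3/5).
Reciprocity: 3 ≡ 3 and 5 ≡ 1 (mod 4), so (3/5) = +(5/3).
Reduce top mod 3: now compute (2/3).
Pull out 2: since 3 ≡ 3 (mod 8), (2/3) = -1.
Reached (1/3) = 1. Collecting the sign flips along the way, the symbol is -1.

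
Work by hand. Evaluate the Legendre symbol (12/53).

Euler's criterion: (12/53) ≡ 12^26 (mod 53).
12^2 ≡ 38 (mod 53)
12^4 ≡ 13 (mod 53)
12^8 ≡ 10 (mod 53)
12^16 ≡ 47 (mod 53)
12^26 = 12^(16+8+2) ≡ 52 (mod 53).
Result is 52 ≡ −1, so (12/53) = −1.

-1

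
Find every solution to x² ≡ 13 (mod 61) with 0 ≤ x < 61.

61 ≡ 1 (mod 4), so we find a root by search.
Trying successive values, 14² = 196 ≡ 13 (mod 61). The other root is 61 − 14 = 47.

14, 47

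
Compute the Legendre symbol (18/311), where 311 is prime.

Euler's criterion: (18/311) ≡ 18^155 (mod 311).
18^2 ≡ 13 (mod 311)
18^4 ≡ 169 (mod 311)
18^8 ≡ 260 (mod 311)
18^16 ≡ 113 (mod 311)
18^32 ≡ 18 (mod 311)
18^64 ≡ 13 (mod 311)
18^128 ≡ 169 (mod 311)
18^155 = 18^(128+16+8+2+1) ≡ 1 (mod 311).
Result is 1, so (18/311) = 1.

1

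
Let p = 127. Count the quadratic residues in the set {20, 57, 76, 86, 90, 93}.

1

(20/127) = -1 → non-residue.
(57/127) = -1 → non-residue.
(76/127) = +1 → QR.
(86/127) = -1 → non-residue.
(90/127) = -1 → non-residue.
(93/127) = -1 → non-residue.
Total quadratic residues among the 6: 1.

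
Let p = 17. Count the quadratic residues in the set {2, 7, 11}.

1

(2/17) = +1 → QR.
(7/17) = -1 → non-residue.
(11/17) = -1 → non-residue.
Total quadratic residues among the 3: 1.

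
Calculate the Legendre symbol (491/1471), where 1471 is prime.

-1

Reciprocity: 491 ≡ 3 and 1471 ≡ 3 (mod 4), so (491/1471) = −(1471/491).
Reduce top mod 491: now compute (489/491).
Reciprocity: 489 ≡ 1 and 491 ≡ 3 (mod 4), so (489/491) = +(491/489).
Reduce top mod 489: now compute (2/489).
Pull out 2: since 489 ≡ 1 (mod 8), (2/489) = +1.
Reached (1/489) = 1. Collecting the sign flips along the way, the symbol is -1.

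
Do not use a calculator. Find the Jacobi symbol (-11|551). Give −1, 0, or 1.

First reduce: -11 ≡ 540 (mod 551).
Pull out 2^2: since 551 ≡ 7 (mod 8), (2/551) = +1, so (2/551)^2 = +1.
Reciprocity: 135 ≡ 3 and 551 ≡ 3 (mod 4), so (135/551) = −(551/135).
Reduce top mod 135: now compute (11/135).
Reciprocity: 11 ≡ 3 and 135 ≡ 3 (mod 4), so (11/135) = −(135/11).
Reduce top mod 11: now compute (3/11).
Reciprocity: 3 ≡ 3 and 11 ≡ 3 (mod 4), so (3/11) = −(11/3).
Reduce top mod 3: now compute (2/3).
Pull out 2: since 3 ≡ 3 (mod 8), (2/3) = -1.
Reached (1/3) = 1. Collecting the sign flips along the way, the symbol is +1.

1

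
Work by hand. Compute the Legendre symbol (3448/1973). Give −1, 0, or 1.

1

First reduce: 3448 ≡ 1475 (mod 1973).
Reciprocity: 1475 ≡ 3 and 1973 ≡ 1 (mod 4), so (1475/1973) = +(1973/1475).
Reduce top mod 1475: now compute (498/1475).
Pull out 2: since 1475 ≡ 3 (mod 8), (2/1475) = -1.
Reciprocity: 249 ≡ 1 and 1475 ≡ 3 (mod 4), so (249/1475) = +(1475/249).
Reduce top mod 249: now compute (230/249).
Pull out 2: since 249 ≡ 1 (mod 8), (2/249) = +1.
Reciprocity: 115 ≡ 3 and 249 ≡ 1 (mod 4), so (115/249) = +(249/115).
Reduce top mod 115: now compute (19/115).
Reciprocity: 19 ≡ 3 and 115 ≡ 3 (mod 4), so (19/115) = −(115/19).
Reduce top mod 19: now compute (1/19).
Reached (1/19) = 1. Collecting the sign flips along the way, the symbol is +1.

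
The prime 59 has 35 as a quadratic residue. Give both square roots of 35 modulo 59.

Since 59 ≡ 3 (mod 4), a square root of 35 is 35^((59+1)/4) = 35^15 mod 59.
Repeated squaring: 35^2≡45, 35^4≡19, 35^8≡7 (mod 59).
35^15 = 35^(8+4+2+1) ≡ 25 (mod 59).
Check: 25² = 625 ≡ 35 (mod 59). The two roots are 25 and 34.

25, 34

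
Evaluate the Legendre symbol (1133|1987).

Reciprocity: 1133 ≡ 1 and 1987 ≡ 3 (mod 4), so (1133/1987) = +(1987/1133).
Reduce top mod 1133: now compute (854/1133).
Pull out 2: since 1133 ≡ 5 (mod 8), (2/1133) = -1.
Reciprocity: 427 ≡ 3 and 1133 ≡ 1 (mod 4), so (427/1133) = +(1133/427).
Reduce top mod 427: now compute (279/427).
Reciprocity: 279 ≡ 3 and 427 ≡ 3 (mod 4), so (279/427) = −(427/279).
Reduce top mod 279: now compute (148/279).
Pull out 2^2: since 279 ≡ 7 (mod 8), (2/279) = +1, so (2/279)^2 = +1.
Reciprocity: 37 ≡ 1 and 279 ≡ 3 (mod 4), so (37/279) = +(279/37).
Reduce top mod 37: now compute (20/37).
Pull out 2^2: since 37 ≡ 5 (mod 8), (2/37) = -1, so (2/37)^2 = +1.
Reciprocity: 5 ≡ 1 and 37 ≡ 1 (mod 4), so (5/37) = +(37/5).
Reduce top mod 5: now compute (2/5).
Pull out 2: since 5 ≡ 5 (mod 8), (2/5) = -1.
Reached (1/5) = 1. Collecting the sign flips along the way, the symbol is -1.

-1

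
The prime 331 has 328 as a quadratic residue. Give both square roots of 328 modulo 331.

63, 268

Since 331 ≡ 3 (mod 4), a square root of 328 is 328^((331+1)/4) = 328^83 mod 331.
Repeated squaring: 328^2≡9, 328^4≡81, 328^8≡272, 328^16≡171, 328^32≡113, 328^64≡191 (mod 331).
328^83 = 328^(64+16+2+1) ≡ 268 (mod 331).
Check: 268² = 71824 ≡ 328 (mod 331). The two roots are 63 and 268.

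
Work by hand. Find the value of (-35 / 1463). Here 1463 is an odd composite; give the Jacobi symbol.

0

First reduce: -35 ≡ 1428 (mod 1463).
Pull out 2^2: since 1463 ≡ 7 (mod 8), (2/1463) = +1, so (2/1463)^2 = +1.
Reciprocity: 357 ≡ 1 and 1463 ≡ 3 (mod 4), so (357/1463) = +(1463/357).
Reduce top mod 357: now compute (35/357).
Reciprocity: 35 ≡ 3 and 357 ≡ 1 (mod 4), so (35/357) = +(357/35).
Reduce top mod 35: now compute (7/35).
Reciprocity: 7 ≡ 3 and 35 ≡ 3 (mod 4), so (7/35) = −(35/7).
Reduce top mod 7: now compute (0/7).
Top reduces to 0: gcd > 1, so the symbol is 0.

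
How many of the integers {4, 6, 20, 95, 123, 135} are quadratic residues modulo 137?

(4/137) = +1 → QR.
(6/137) = -1 → non-residue.
(20/137) = -1 → non-residue.
(95/137) = -1 → non-residue.
(123/137) = +1 → QR.
(135/137) = +1 → QR.
Total quadratic residues among the 6: 3.

3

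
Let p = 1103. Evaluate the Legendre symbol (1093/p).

1

Reciprocity: 1093 ≡ 1 and 1103 ≡ 3 (mod 4), so (1093/1103) = +(1103/1093).
Reduce top mod 1093: now compute (10/1093).
Pull out 2: since 1093 ≡ 5 (mod 8), (2/1093) = -1.
Reciprocity: 5 ≡ 1 and 1093 ≡ 1 (mod 4), so (5/1093) = +(1093/5).
Reduce top mod 5: now compute (3/5).
Reciprocity: 3 ≡ 3 and 5 ≡ 1 (mod 4), so (3/5) = +(5/3).
Reduce top mod 3: now compute (2/3).
Pull out 2: since 3 ≡ 3 (mod 8), (2/3) = -1.
Reached (1/3) = 1. Collecting the sign flips along the way, the symbol is +1.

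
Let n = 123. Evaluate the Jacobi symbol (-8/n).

1

First reduce: -8 ≡ 115 (mod 123).
Reciprocity: 115 ≡ 3 and 123 ≡ 3 (mod 4), so (115/123) = −(123/115).
Reduce top mod 115: now compute (8/115).
Pull out 2^3: since 115 ≡ 3 (mod 8), (2/115) = -1, so (2/115)^3 = -1.
Reached (1/115) = 1. Collecting the sign flips along the way, the symbol is +1.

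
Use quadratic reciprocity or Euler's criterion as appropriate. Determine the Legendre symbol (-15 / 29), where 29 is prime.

-1

First reduce: -15 ≡ 14 (mod 29).
Pull out 2: since 29 ≡ 5 (mod 8), (2/29) = -1.
Reciprocity: 7 ≡ 3 and 29 ≡ 1 (mod 4), so (7/29) = +(29/7).
Reduce top mod 7: now compute (1/7).
Reached (1/7) = 1. Collecting the sign flips along the way, the symbol is -1.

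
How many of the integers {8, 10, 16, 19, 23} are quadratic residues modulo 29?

2

(8/29) = -1 → non-residue.
(10/29) = -1 → non-residue.
(16/29) = +1 → QR.
(19/29) = -1 → non-residue.
(23/29) = +1 → QR.
Total quadratic residues among the 5: 2.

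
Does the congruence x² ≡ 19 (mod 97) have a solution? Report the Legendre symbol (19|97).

Euler's criterion: (19/97) ≡ 19^48 (mod 97).
19^2 ≡ 70 (mod 97)
19^4 ≡ 50 (mod 97)
19^8 ≡ 75 (mod 97)
19^16 ≡ 96 (mod 97)
19^32 ≡ 1 (mod 97)
19^48 = 19^(32+16) ≡ 96 (mod 97).
Result is 96 ≡ −1, so (19/97) = −1.

-1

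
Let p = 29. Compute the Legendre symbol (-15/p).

-1

Euler's criterion: (-15/29) ≡ 14^14 (mod 29).
14^2 ≡ 22 (mod 29)
14^4 ≡ 20 (mod 29)
14^8 ≡ 23 (mod 29)
14^14 = 14^(8+4+2) ≡ 28 (mod 29).
Result is 28 ≡ −1, so (-15/29) = −1.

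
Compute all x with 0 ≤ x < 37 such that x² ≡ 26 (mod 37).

37 ≡ 1 (mod 4), so we find a root by search.
Trying successive values, 10² = 100 ≡ 26 (mod 37). The other root is 37 − 10 = 27.

10, 27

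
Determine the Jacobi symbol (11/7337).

Reciprocity: 11 ≡ 3 and 7337 ≡ 1 (mod 4), so (11/7337) = +(7337/11).
Reduce top mod 11: now compute (0/11).
Top reduces to 0: gcd > 1, so the symbol is 0.

0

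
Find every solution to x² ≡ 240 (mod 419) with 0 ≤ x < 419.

147, 272

Since 419 ≡ 3 (mod 4), a square root of 240 is 240^((419+1)/4) = 240^105 mod 419.
Repeated squaring: 240^2≡197, 240^4≡261, 240^8≡243, 240^16≡389, 240^32≡62, 240^64≡73 (mod 419).
240^105 = 240^(64+32+8+1) ≡ 147 (mod 419).
Check: 147² = 21609 ≡ 240 (mod 419). The two roots are 147 and 272.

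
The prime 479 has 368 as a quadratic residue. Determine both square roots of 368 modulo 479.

61, 418

Since 479 ≡ 3 (mod 4), a square root of 368 is 368^((479+1)/4) = 368^120 mod 479.
Repeated squaring: 368^2≡346, 368^4≡445, 368^8≡198, 368^16≡405, 368^32≡207, 368^64≡218 (mod 479).
368^120 = 368^(64+32+16+8) ≡ 61 (mod 479).
Check: 61² = 3721 ≡ 368 (mod 479). The two roots are 61 and 418.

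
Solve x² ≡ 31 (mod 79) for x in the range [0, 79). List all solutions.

Since 79 ≡ 3 (mod 4), a square root of 31 is 31^((79+1)/4) = 31^20 mod 79.
Repeated squaring: 31^2≡13, 31^4≡11, 31^8≡42, 31^16≡26 (mod 79).
31^20 = 31^(16+4) ≡ 49 (mod 79).
Check: 49² = 2401 ≡ 31 (mod 79). The two roots are 30 and 49.

30, 49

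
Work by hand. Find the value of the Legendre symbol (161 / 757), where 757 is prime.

Euler's criterion: (161/757) ≡ 161^378 (mod 757).
161^2 ≡ 183 (mod 757)
161^4 ≡ 181 (mod 757)
161^8 ≡ 210 (mod 757)
161^16 ≡ 194 (mod 757)
161^32 ≡ 543 (mod 757)
161^64 ≡ 376 (mod 757)
161^128 ≡ 574 (mod 757)
161^256 ≡ 181 (mod 757)
161^378 = 161^(256+64+32+16+8+2) ≡ 756 (mod 757).
Result is 756 ≡ −1, so (161/757) = −1.

-1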